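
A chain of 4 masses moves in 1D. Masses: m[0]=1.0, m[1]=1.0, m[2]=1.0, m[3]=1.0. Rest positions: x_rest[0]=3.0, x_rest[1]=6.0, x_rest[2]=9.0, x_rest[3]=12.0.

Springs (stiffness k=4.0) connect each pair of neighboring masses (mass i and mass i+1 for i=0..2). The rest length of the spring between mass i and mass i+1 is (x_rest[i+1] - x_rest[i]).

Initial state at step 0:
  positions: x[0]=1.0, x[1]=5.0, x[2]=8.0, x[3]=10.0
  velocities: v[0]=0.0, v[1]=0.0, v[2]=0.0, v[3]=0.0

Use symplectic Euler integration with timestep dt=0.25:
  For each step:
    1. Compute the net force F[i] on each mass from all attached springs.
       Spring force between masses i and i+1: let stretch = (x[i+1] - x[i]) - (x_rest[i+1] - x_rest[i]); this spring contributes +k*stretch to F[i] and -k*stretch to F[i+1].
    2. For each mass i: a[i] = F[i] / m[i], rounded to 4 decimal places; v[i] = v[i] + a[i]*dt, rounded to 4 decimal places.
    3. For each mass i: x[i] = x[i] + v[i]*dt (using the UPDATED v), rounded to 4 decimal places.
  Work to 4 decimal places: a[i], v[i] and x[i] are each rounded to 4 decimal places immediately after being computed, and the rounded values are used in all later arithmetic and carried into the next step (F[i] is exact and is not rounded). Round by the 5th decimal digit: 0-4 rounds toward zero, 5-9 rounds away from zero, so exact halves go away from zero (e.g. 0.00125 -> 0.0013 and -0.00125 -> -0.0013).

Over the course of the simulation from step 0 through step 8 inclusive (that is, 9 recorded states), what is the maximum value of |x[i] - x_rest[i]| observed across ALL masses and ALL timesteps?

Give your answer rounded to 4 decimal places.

Step 0: x=[1.0000 5.0000 8.0000 10.0000] v=[0.0000 0.0000 0.0000 0.0000]
Step 1: x=[1.2500 4.7500 7.7500 10.2500] v=[1.0000 -1.0000 -1.0000 1.0000]
Step 2: x=[1.6250 4.3750 7.3750 10.6250] v=[1.5000 -1.5000 -1.5000 1.5000]
Step 3: x=[1.9375 4.0625 7.0625 10.9375] v=[1.2500 -1.2500 -1.2500 1.2500]
Step 4: x=[2.0313 3.9688 6.9688 11.0313] v=[0.3750 -0.3750 -0.3750 0.3750]
Step 5: x=[1.8594 4.1407 7.1407 10.8594] v=[-0.6875 0.6875 0.6875 -0.6875]
Step 6: x=[1.5079 4.4923 7.4923 10.5079] v=[-1.4062 1.4062 1.4062 -1.4062]
Step 7: x=[1.1525 4.8478 7.8478 10.1525] v=[-1.4218 1.4218 1.4218 -1.4218]
Step 8: x=[0.9709 5.0294 8.0294 9.9709] v=[-0.7265 0.7265 0.7265 -0.7265]
Max displacement = 2.0312

Answer: 2.0312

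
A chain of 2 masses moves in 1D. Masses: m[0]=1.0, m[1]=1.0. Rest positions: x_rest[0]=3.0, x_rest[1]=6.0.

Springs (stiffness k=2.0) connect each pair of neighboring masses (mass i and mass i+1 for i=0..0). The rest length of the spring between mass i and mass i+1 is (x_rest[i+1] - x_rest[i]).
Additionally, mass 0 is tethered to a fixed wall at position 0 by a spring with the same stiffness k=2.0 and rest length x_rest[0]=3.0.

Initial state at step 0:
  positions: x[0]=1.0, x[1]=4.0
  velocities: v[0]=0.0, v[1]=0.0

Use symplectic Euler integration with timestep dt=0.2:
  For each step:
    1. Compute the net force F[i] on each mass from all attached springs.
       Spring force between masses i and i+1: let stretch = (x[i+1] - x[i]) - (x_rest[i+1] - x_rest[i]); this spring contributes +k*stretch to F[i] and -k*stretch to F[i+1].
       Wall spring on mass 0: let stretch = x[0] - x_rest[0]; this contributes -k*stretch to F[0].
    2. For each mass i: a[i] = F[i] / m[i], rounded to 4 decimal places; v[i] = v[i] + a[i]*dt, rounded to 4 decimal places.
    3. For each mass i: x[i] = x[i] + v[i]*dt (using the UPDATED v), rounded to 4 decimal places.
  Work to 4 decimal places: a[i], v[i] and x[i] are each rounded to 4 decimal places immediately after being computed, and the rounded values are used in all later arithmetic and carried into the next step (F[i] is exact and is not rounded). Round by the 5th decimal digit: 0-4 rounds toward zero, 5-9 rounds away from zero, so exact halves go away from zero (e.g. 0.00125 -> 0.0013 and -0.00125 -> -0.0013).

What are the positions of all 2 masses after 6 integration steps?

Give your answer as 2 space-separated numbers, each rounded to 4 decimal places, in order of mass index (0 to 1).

Step 0: x=[1.0000 4.0000] v=[0.0000 0.0000]
Step 1: x=[1.1600 4.0000] v=[0.8000 0.0000]
Step 2: x=[1.4544 4.0128] v=[1.4720 0.0640]
Step 3: x=[1.8371 4.0609] v=[1.9136 0.2406]
Step 4: x=[2.2508 4.1711] v=[2.0683 0.5511]
Step 5: x=[2.6380 4.3677] v=[1.9361 0.9830]
Step 6: x=[2.9526 4.6659] v=[1.5728 1.4911]

Answer: 2.9526 4.6659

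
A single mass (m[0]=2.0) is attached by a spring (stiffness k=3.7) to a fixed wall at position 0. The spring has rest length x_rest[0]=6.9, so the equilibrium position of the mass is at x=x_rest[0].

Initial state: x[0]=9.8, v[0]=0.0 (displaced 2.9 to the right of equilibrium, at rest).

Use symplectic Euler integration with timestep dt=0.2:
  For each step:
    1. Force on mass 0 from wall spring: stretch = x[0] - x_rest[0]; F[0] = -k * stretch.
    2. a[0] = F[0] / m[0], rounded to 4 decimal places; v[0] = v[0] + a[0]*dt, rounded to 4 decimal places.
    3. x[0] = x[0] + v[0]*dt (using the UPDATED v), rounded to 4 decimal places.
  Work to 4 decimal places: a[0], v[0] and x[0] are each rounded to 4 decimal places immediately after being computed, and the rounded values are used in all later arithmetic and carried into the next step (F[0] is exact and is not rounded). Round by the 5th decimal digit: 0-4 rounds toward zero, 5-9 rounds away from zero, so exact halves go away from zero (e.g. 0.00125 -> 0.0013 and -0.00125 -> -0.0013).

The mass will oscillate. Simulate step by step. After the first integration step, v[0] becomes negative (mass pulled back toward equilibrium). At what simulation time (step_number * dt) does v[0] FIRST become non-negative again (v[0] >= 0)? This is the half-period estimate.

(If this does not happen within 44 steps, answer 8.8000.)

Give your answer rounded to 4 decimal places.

Answer: 2.4000

Derivation:
Step 0: x=[9.8000] v=[0.0000]
Step 1: x=[9.5854] v=[-1.0730]
Step 2: x=[9.1721] v=[-2.0666]
Step 3: x=[8.5906] v=[-2.9073]
Step 4: x=[7.8840] v=[-3.5328]
Step 5: x=[7.1046] v=[-3.8969]
Step 6: x=[6.3101] v=[-3.9726]
Step 7: x=[5.5592] v=[-3.7543]
Step 8: x=[4.9076] v=[-3.2582]
Step 9: x=[4.4034] v=[-2.5210]
Step 10: x=[4.0839] v=[-1.5973]
Step 11: x=[3.9728] v=[-0.5553]
Step 12: x=[4.0784] v=[0.5278]
First v>=0 after going negative at step 12, time=2.4000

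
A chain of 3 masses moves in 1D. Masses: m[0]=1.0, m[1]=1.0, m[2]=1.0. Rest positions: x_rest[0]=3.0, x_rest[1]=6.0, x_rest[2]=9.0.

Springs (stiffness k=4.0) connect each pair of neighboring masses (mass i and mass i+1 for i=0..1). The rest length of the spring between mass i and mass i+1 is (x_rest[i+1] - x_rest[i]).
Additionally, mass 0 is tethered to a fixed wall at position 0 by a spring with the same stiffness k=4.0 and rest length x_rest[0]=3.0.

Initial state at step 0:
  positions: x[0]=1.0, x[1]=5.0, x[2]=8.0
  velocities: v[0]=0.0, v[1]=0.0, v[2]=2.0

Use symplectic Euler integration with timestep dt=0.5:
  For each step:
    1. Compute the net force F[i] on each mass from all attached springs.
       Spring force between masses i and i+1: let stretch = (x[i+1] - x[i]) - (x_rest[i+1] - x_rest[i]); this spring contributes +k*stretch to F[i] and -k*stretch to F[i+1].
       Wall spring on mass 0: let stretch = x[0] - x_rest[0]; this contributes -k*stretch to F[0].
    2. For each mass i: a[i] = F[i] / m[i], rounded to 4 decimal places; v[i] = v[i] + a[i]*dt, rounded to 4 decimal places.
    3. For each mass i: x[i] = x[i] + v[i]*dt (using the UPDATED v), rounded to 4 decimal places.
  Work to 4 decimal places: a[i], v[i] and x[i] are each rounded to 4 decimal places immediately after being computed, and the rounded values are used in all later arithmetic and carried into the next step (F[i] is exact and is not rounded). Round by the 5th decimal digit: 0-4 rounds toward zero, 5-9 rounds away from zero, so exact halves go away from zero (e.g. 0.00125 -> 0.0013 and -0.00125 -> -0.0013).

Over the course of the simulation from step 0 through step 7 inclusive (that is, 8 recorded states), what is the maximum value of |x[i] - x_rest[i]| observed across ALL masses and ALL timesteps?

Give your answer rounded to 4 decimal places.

Step 0: x=[1.0000 5.0000 8.0000] v=[0.0000 0.0000 2.0000]
Step 1: x=[4.0000 4.0000 9.0000] v=[6.0000 -2.0000 2.0000]
Step 2: x=[3.0000 8.0000 8.0000] v=[-2.0000 8.0000 -2.0000]
Step 3: x=[4.0000 7.0000 10.0000] v=[2.0000 -2.0000 4.0000]
Step 4: x=[4.0000 6.0000 12.0000] v=[0.0000 -2.0000 4.0000]
Step 5: x=[2.0000 9.0000 11.0000] v=[-4.0000 6.0000 -2.0000]
Step 6: x=[5.0000 7.0000 11.0000] v=[6.0000 -4.0000 0.0000]
Step 7: x=[5.0000 7.0000 10.0000] v=[0.0000 0.0000 -2.0000]
Max displacement = 3.0000

Answer: 3.0000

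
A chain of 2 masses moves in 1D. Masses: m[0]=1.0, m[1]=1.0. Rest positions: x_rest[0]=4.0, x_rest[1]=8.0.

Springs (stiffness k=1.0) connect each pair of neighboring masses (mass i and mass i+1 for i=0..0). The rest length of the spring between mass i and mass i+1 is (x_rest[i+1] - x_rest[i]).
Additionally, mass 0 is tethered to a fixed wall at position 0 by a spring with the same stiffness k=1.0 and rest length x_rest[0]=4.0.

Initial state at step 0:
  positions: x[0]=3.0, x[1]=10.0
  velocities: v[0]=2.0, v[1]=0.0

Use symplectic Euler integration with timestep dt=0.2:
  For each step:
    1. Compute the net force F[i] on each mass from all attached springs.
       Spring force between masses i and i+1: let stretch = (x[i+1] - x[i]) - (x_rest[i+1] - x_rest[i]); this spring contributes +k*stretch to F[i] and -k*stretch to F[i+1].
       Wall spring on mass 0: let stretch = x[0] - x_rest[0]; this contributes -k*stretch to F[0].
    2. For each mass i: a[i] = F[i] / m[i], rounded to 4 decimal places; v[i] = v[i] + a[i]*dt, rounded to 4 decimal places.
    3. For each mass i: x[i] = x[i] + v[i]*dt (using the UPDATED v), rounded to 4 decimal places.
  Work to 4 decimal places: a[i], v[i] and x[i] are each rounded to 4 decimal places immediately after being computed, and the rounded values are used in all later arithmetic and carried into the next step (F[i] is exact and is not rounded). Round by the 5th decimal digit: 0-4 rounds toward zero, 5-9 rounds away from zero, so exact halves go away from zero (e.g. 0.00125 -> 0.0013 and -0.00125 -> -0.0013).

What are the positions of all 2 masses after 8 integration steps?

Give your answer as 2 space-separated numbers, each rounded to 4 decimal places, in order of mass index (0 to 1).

Answer: 7.0468 8.4790

Derivation:
Step 0: x=[3.0000 10.0000] v=[2.0000 0.0000]
Step 1: x=[3.5600 9.8800] v=[2.8000 -0.6000]
Step 2: x=[4.2304 9.6672] v=[3.3520 -1.0640]
Step 3: x=[4.9491 9.3969] v=[3.5933 -1.3514]
Step 4: x=[5.6477 9.1087] v=[3.4930 -1.4410]
Step 5: x=[6.2588 8.8421] v=[3.0557 -1.3332]
Step 6: x=[6.7229 8.6321] v=[2.3206 -1.0499]
Step 7: x=[6.9945 8.5058] v=[1.3579 -0.6317]
Step 8: x=[7.0468 8.4790] v=[0.2613 -0.1340]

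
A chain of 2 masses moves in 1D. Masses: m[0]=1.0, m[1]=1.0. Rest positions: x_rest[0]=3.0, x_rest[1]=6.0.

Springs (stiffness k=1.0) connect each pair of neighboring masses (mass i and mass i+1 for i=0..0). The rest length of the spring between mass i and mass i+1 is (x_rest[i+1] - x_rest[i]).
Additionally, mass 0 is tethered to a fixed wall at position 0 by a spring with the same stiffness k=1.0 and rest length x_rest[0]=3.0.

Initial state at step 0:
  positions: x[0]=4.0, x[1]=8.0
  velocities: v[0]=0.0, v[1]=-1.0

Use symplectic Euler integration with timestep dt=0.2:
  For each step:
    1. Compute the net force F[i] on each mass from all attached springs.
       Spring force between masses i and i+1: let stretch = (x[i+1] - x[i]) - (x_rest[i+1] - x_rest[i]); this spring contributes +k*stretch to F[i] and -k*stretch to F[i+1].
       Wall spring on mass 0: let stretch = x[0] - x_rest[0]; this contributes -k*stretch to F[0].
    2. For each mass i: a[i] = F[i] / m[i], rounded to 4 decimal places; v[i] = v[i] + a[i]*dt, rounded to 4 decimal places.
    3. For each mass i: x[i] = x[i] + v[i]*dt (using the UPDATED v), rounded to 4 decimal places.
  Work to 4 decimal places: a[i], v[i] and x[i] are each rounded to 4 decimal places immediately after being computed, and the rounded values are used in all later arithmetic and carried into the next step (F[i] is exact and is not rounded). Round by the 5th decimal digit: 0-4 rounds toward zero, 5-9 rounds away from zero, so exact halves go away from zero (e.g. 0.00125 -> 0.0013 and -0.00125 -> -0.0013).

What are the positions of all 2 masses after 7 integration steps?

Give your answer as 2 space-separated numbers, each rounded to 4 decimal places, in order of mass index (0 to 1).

Step 0: x=[4.0000 8.0000] v=[0.0000 -1.0000]
Step 1: x=[4.0000 7.7600] v=[0.0000 -1.2000]
Step 2: x=[3.9904 7.4896] v=[-0.0480 -1.3520]
Step 3: x=[3.9612 7.1992] v=[-0.1462 -1.4518]
Step 4: x=[3.9030 6.8993] v=[-0.2908 -1.4994]
Step 5: x=[3.8086 6.5996] v=[-0.4721 -1.4987]
Step 6: x=[3.6735 6.3082] v=[-0.6756 -1.4569]
Step 7: x=[3.4968 6.0314] v=[-0.8834 -1.3838]

Answer: 3.4968 6.0314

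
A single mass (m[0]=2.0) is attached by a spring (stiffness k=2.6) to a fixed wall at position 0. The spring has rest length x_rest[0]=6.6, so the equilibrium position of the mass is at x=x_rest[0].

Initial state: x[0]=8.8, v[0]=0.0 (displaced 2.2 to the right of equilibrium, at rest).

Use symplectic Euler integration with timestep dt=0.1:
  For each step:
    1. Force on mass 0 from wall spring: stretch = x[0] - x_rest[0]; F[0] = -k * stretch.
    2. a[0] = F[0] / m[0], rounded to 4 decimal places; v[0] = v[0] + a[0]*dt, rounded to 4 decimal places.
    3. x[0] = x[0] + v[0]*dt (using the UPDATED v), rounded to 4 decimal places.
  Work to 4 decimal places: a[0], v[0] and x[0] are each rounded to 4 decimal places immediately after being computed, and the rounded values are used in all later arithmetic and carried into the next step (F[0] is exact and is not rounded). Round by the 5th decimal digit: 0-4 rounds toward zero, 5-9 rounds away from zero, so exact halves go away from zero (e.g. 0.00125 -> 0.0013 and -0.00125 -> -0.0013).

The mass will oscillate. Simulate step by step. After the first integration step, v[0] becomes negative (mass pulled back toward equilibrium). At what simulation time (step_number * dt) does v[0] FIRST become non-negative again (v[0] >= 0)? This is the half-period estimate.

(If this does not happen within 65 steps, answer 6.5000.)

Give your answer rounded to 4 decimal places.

Step 0: x=[8.8000] v=[0.0000]
Step 1: x=[8.7714] v=[-0.2860]
Step 2: x=[8.7146] v=[-0.5683]
Step 3: x=[8.6303] v=[-0.8432]
Step 4: x=[8.5196] v=[-1.1071]
Step 5: x=[8.3839] v=[-1.3567]
Step 6: x=[8.2250] v=[-1.5886]
Step 7: x=[8.0450] v=[-1.7999]
Step 8: x=[7.8462] v=[-1.9878]
Step 9: x=[7.6312] v=[-2.1498]
Step 10: x=[7.4028] v=[-2.2839]
Step 11: x=[7.1640] v=[-2.3883]
Step 12: x=[6.9178] v=[-2.4616]
Step 13: x=[6.6675] v=[-2.5029]
Step 14: x=[6.4163] v=[-2.5117]
Step 15: x=[6.1675] v=[-2.4878]
Step 16: x=[5.9243] v=[-2.4316]
Step 17: x=[5.6899] v=[-2.3438]
Step 18: x=[5.4674] v=[-2.2255]
Step 19: x=[5.2596] v=[-2.0783]
Step 20: x=[5.0692] v=[-1.9041]
Step 21: x=[4.8987] v=[-1.7051]
Step 22: x=[4.7503] v=[-1.4839]
Step 23: x=[4.6260] v=[-1.2434]
Step 24: x=[4.5273] v=[-0.9868]
Step 25: x=[4.4556] v=[-0.7174]
Step 26: x=[4.4117] v=[-0.4386]
Step 27: x=[4.3963] v=[-0.1541]
Step 28: x=[4.4095] v=[0.1324]
First v>=0 after going negative at step 28, time=2.8000

Answer: 2.8000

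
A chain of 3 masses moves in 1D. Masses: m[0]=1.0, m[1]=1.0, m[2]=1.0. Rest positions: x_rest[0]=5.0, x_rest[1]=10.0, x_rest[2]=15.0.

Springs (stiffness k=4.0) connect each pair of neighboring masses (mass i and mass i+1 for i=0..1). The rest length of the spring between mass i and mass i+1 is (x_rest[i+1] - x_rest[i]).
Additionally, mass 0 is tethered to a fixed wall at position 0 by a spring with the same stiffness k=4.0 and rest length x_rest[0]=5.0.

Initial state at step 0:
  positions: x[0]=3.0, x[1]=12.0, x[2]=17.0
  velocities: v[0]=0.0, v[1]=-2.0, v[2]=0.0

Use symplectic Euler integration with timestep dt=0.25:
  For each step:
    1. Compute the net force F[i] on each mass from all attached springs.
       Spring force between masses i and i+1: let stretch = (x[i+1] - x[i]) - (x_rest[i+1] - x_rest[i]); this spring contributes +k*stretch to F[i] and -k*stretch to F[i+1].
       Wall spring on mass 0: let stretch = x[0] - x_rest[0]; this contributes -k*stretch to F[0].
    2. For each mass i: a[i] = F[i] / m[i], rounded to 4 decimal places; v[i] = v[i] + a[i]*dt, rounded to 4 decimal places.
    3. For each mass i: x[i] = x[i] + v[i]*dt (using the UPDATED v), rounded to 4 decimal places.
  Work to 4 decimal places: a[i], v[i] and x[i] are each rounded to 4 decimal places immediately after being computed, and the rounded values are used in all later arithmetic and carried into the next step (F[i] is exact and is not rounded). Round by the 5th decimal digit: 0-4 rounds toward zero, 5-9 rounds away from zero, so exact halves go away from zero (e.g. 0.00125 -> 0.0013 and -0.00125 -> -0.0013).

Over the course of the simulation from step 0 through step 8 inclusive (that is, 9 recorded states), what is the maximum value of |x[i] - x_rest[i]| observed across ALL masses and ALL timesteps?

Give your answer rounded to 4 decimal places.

Answer: 2.3852

Derivation:
Step 0: x=[3.0000 12.0000 17.0000] v=[0.0000 -2.0000 0.0000]
Step 1: x=[4.5000 10.5000 17.0000] v=[6.0000 -6.0000 0.0000]
Step 2: x=[6.3750 9.1250 16.6250] v=[7.5000 -5.5000 -1.5000]
Step 3: x=[7.3438 8.9375 15.6250] v=[3.8750 -0.7500 -4.0000]
Step 4: x=[6.8750 10.0235 14.2031] v=[-1.8751 4.3438 -5.6875]
Step 5: x=[5.4746 11.3672 12.9863] v=[-5.6016 5.3749 -4.8671]
Step 6: x=[4.1787 11.6426 12.6148] v=[-5.1836 1.1014 -1.4862]
Step 7: x=[3.7041 10.2950 13.2502] v=[-1.8984 -5.3903 2.5416]
Step 8: x=[3.9512 8.0385 14.3968] v=[0.9884 -9.0260 4.5864]
Max displacement = 2.3852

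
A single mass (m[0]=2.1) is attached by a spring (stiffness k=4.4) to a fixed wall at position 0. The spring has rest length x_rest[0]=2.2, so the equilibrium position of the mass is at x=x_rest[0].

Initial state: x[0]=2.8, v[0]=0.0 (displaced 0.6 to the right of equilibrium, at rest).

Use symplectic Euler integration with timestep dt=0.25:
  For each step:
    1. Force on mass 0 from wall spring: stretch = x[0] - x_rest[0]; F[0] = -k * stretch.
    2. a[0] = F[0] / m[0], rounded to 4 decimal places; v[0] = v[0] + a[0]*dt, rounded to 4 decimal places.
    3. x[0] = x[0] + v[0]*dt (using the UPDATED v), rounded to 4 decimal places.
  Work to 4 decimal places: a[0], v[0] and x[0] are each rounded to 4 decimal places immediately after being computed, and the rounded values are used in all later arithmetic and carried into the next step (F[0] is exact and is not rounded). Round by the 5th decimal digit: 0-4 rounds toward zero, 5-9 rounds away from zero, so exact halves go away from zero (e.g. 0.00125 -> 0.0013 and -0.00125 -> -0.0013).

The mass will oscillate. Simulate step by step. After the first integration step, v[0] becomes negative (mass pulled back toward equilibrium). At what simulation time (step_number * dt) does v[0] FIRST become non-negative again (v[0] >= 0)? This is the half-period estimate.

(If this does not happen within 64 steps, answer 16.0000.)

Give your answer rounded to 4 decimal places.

Answer: 2.2500

Derivation:
Step 0: x=[2.8000] v=[0.0000]
Step 1: x=[2.7214] v=[-0.3143]
Step 2: x=[2.5746] v=[-0.5874]
Step 3: x=[2.3787] v=[-0.7836]
Step 4: x=[2.1594] v=[-0.8772]
Step 5: x=[1.9454] v=[-0.8559]
Step 6: x=[1.7648] v=[-0.7226]
Step 7: x=[1.6411] v=[-0.4947]
Step 8: x=[1.5906] v=[-0.2020]
Step 9: x=[1.6199] v=[0.1172]
First v>=0 after going negative at step 9, time=2.2500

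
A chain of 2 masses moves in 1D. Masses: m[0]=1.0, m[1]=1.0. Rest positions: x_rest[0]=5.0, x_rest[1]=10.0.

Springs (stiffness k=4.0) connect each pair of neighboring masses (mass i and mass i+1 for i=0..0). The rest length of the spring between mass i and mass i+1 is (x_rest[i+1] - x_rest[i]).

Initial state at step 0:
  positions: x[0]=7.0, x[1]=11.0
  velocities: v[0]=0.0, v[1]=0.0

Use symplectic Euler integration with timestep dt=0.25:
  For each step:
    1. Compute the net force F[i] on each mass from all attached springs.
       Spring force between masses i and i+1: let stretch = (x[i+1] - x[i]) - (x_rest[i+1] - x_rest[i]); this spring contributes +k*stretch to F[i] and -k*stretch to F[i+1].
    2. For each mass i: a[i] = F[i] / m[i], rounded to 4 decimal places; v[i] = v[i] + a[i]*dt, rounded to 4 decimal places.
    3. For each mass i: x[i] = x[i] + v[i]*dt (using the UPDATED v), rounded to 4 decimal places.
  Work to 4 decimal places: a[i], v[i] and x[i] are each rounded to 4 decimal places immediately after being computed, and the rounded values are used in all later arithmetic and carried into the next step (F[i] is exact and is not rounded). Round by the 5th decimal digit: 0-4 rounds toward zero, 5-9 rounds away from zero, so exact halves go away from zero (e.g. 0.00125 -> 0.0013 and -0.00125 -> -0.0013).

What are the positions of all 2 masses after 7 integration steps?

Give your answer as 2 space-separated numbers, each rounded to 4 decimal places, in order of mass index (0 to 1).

Answer: 6.8478 11.1525

Derivation:
Step 0: x=[7.0000 11.0000] v=[0.0000 0.0000]
Step 1: x=[6.7500 11.2500] v=[-1.0000 1.0000]
Step 2: x=[6.3750 11.6250] v=[-1.5000 1.5000]
Step 3: x=[6.0625 11.9375] v=[-1.2500 1.2500]
Step 4: x=[5.9688 12.0313] v=[-0.3750 0.3750]
Step 5: x=[6.1407 11.8594] v=[0.6875 -0.6875]
Step 6: x=[6.4923 11.5079] v=[1.4062 -1.4062]
Step 7: x=[6.8478 11.1525] v=[1.4218 -1.4218]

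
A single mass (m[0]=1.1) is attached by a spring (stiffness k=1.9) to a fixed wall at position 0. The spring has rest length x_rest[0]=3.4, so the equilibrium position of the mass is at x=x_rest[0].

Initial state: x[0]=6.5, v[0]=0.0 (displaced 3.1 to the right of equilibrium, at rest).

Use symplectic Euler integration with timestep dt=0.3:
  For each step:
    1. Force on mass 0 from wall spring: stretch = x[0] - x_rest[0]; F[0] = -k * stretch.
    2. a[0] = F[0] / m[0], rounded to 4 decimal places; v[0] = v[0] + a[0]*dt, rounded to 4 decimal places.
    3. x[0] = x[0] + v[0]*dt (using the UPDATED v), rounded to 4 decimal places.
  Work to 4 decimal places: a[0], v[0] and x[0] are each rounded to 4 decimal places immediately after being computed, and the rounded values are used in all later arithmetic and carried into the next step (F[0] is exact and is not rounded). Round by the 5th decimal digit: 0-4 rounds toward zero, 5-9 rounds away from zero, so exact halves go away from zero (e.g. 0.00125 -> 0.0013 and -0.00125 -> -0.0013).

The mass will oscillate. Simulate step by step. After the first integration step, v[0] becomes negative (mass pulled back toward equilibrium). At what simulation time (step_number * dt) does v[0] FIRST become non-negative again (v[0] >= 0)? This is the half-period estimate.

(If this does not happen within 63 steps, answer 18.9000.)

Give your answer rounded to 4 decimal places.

Step 0: x=[6.5000] v=[0.0000]
Step 1: x=[6.0181] v=[-1.6064]
Step 2: x=[5.1292] v=[-2.9631]
Step 3: x=[3.9715] v=[-3.8591]
Step 4: x=[2.7249] v=[-4.1552]
Step 5: x=[1.5833] v=[-3.8054]
Step 6: x=[0.7241] v=[-2.8640]
Step 7: x=[0.2809] v=[-1.4774]
Step 8: x=[0.3226] v=[0.1389]
First v>=0 after going negative at step 8, time=2.4000

Answer: 2.4000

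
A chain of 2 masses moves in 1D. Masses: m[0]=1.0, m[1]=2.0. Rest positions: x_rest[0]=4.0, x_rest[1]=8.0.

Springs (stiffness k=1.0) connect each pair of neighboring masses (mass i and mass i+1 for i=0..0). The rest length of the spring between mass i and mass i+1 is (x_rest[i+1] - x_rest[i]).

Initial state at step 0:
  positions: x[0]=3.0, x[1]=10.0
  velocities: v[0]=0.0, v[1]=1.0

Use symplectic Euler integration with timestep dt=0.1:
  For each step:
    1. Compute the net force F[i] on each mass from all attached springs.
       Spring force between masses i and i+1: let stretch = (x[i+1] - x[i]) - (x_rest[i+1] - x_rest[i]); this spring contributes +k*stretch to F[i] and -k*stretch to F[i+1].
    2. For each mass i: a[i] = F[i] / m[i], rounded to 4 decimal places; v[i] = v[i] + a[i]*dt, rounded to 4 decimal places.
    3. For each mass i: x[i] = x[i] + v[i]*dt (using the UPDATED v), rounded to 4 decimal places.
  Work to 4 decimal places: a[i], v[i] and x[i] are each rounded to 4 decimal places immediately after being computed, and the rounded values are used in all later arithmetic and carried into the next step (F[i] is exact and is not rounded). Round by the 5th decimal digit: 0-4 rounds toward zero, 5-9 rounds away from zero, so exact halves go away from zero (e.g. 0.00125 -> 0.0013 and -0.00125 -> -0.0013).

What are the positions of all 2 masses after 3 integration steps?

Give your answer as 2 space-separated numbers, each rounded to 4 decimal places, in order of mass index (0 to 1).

Answer: 3.1818 10.2091

Derivation:
Step 0: x=[3.0000 10.0000] v=[0.0000 1.0000]
Step 1: x=[3.0300 10.0850] v=[0.3000 0.8500]
Step 2: x=[3.0906 10.1547] v=[0.6055 0.6973]
Step 3: x=[3.1818 10.2091] v=[0.9119 0.5441]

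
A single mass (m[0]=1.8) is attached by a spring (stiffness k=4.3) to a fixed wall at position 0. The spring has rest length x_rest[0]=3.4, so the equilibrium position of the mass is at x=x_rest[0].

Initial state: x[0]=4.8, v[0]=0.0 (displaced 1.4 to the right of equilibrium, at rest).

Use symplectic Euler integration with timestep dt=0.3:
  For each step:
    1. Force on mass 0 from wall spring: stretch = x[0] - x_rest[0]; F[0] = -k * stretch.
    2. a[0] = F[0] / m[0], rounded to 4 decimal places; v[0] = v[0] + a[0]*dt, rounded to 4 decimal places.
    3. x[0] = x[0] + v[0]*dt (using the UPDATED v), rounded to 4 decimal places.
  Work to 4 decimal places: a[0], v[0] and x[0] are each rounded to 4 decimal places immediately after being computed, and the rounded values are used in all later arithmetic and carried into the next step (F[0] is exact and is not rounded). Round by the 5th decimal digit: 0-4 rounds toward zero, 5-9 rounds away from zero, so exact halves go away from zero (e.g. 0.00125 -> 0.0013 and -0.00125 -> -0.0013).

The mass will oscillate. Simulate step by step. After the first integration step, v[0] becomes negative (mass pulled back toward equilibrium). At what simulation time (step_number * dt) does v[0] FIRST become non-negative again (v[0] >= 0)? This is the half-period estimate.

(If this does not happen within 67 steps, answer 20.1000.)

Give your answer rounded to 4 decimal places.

Answer: 2.1000

Derivation:
Step 0: x=[4.8000] v=[0.0000]
Step 1: x=[4.4990] v=[-1.0033]
Step 2: x=[3.9617] v=[-1.7909]
Step 3: x=[3.3037] v=[-2.1934]
Step 4: x=[2.6664] v=[-2.1244]
Step 5: x=[2.1868] v=[-1.5987]
Step 6: x=[1.9680] v=[-0.7292]
Step 7: x=[2.0571] v=[0.2971]
First v>=0 after going negative at step 7, time=2.1000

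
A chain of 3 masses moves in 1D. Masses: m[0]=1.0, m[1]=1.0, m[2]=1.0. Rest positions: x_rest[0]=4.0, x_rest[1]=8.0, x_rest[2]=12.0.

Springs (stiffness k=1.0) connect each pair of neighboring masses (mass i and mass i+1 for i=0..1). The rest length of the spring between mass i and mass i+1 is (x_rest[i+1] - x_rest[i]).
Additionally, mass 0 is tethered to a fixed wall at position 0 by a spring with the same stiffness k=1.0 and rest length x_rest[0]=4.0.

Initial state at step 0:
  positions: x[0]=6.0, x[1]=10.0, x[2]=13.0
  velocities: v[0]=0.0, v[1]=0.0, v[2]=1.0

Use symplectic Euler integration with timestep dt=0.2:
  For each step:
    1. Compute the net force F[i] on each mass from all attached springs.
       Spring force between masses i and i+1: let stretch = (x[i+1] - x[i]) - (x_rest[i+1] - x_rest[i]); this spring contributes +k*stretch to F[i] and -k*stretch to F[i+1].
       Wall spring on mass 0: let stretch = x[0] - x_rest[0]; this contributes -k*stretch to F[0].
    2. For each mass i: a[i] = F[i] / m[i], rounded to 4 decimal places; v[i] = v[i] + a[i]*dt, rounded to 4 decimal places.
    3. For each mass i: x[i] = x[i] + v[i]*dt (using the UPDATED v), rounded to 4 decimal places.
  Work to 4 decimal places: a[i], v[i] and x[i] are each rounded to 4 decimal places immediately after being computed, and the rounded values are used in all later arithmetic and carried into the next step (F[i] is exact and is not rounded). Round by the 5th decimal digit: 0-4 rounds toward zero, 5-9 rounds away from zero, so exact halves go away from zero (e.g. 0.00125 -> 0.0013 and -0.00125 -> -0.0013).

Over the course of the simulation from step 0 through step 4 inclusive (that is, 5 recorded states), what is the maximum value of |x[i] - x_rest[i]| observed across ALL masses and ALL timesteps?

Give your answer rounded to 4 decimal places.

Answer: 2.0771

Derivation:
Step 0: x=[6.0000 10.0000 13.0000] v=[0.0000 0.0000 1.0000]
Step 1: x=[5.9200 9.9600 13.2400] v=[-0.4000 -0.2000 1.2000]
Step 2: x=[5.7648 9.8896 13.5088] v=[-0.7760 -0.3520 1.3440]
Step 3: x=[5.5440 9.7990 13.7928] v=[-1.1040 -0.4531 1.4202]
Step 4: x=[5.2716 9.6979 14.0771] v=[-1.3618 -0.5053 1.4214]
Max displacement = 2.0771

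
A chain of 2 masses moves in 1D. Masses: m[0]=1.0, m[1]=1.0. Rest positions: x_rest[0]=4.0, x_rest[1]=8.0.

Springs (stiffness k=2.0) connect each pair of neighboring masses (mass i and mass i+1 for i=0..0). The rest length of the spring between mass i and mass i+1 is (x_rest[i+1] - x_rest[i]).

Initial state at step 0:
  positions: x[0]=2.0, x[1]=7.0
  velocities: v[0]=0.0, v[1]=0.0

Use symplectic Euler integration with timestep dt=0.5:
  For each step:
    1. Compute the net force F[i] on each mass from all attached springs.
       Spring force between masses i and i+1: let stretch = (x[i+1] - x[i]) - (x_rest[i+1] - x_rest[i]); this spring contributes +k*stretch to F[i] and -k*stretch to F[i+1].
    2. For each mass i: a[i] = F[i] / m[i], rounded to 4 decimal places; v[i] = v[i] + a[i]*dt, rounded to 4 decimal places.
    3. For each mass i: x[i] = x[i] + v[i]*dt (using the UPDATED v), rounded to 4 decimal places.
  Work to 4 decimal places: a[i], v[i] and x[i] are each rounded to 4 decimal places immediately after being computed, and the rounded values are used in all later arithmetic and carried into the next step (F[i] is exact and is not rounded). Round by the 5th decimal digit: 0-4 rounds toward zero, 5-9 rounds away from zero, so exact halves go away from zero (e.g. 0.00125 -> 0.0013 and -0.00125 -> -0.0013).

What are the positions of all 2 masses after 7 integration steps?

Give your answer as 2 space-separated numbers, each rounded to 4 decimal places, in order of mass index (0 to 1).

Answer: 2.5000 6.5000

Derivation:
Step 0: x=[2.0000 7.0000] v=[0.0000 0.0000]
Step 1: x=[2.5000 6.5000] v=[1.0000 -1.0000]
Step 2: x=[3.0000 6.0000] v=[1.0000 -1.0000]
Step 3: x=[3.0000 6.0000] v=[0.0000 0.0000]
Step 4: x=[2.5000 6.5000] v=[-1.0000 1.0000]
Step 5: x=[2.0000 7.0000] v=[-1.0000 1.0000]
Step 6: x=[2.0000 7.0000] v=[0.0000 0.0000]
Step 7: x=[2.5000 6.5000] v=[1.0000 -1.0000]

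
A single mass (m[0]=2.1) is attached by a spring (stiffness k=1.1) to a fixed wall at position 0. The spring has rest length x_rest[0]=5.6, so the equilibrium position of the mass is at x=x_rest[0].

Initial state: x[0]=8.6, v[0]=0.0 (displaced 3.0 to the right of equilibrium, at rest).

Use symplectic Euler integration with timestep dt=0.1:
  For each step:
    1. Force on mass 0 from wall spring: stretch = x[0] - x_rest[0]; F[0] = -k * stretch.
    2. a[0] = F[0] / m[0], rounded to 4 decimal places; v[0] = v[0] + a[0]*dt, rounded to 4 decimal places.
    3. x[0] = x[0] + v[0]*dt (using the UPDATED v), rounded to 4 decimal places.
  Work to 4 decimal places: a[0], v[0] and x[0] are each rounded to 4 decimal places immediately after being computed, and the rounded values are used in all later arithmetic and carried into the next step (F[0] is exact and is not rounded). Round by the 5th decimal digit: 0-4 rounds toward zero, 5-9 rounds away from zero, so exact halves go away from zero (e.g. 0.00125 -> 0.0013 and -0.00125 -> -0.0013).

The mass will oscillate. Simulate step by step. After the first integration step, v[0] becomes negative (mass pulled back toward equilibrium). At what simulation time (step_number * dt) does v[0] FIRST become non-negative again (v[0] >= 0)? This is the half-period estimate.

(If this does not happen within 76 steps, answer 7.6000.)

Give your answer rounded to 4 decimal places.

Answer: 4.4000

Derivation:
Step 0: x=[8.6000] v=[0.0000]
Step 1: x=[8.5843] v=[-0.1571]
Step 2: x=[8.5530] v=[-0.3134]
Step 3: x=[8.5062] v=[-0.4681]
Step 4: x=[8.4442] v=[-0.6203]
Step 5: x=[8.3673] v=[-0.7693]
Step 6: x=[8.2759] v=[-0.9143]
Step 7: x=[8.1705] v=[-1.0545]
Step 8: x=[8.0516] v=[-1.1892]
Step 9: x=[7.9198] v=[-1.3176]
Step 10: x=[7.7759] v=[-1.4391]
Step 11: x=[7.6206] v=[-1.5531]
Step 12: x=[7.4547] v=[-1.6589]
Step 13: x=[7.2791] v=[-1.7561]
Step 14: x=[7.0947] v=[-1.8441]
Step 15: x=[6.9025] v=[-1.9224]
Step 16: x=[6.7034] v=[-1.9906]
Step 17: x=[6.4986] v=[-2.0484]
Step 18: x=[6.2891] v=[-2.0955]
Step 19: x=[6.0759] v=[-2.1316]
Step 20: x=[5.8603] v=[-2.1565]
Step 21: x=[5.6433] v=[-2.1701]
Step 22: x=[5.4261] v=[-2.1724]
Step 23: x=[5.2098] v=[-2.1633]
Step 24: x=[4.9955] v=[-2.1429]
Step 25: x=[4.7844] v=[-2.1112]
Step 26: x=[4.5776] v=[-2.0685]
Step 27: x=[4.3761] v=[-2.0150]
Step 28: x=[4.1810] v=[-1.9509]
Step 29: x=[3.9933] v=[-1.8766]
Step 30: x=[3.8141] v=[-1.7924]
Step 31: x=[3.6442] v=[-1.6989]
Step 32: x=[3.4846] v=[-1.5965]
Step 33: x=[3.3360] v=[-1.4857]
Step 34: x=[3.1993] v=[-1.3671]
Step 35: x=[3.0752] v=[-1.2414]
Step 36: x=[2.9643] v=[-1.1092]
Step 37: x=[2.8672] v=[-0.9711]
Step 38: x=[2.7844] v=[-0.8280]
Step 39: x=[2.7164] v=[-0.6805]
Step 40: x=[2.6635] v=[-0.5295]
Step 41: x=[2.6259] v=[-0.3757]
Step 42: x=[2.6039] v=[-0.2199]
Step 43: x=[2.5976] v=[-0.0630]
Step 44: x=[2.6070] v=[0.0943]
First v>=0 after going negative at step 44, time=4.4000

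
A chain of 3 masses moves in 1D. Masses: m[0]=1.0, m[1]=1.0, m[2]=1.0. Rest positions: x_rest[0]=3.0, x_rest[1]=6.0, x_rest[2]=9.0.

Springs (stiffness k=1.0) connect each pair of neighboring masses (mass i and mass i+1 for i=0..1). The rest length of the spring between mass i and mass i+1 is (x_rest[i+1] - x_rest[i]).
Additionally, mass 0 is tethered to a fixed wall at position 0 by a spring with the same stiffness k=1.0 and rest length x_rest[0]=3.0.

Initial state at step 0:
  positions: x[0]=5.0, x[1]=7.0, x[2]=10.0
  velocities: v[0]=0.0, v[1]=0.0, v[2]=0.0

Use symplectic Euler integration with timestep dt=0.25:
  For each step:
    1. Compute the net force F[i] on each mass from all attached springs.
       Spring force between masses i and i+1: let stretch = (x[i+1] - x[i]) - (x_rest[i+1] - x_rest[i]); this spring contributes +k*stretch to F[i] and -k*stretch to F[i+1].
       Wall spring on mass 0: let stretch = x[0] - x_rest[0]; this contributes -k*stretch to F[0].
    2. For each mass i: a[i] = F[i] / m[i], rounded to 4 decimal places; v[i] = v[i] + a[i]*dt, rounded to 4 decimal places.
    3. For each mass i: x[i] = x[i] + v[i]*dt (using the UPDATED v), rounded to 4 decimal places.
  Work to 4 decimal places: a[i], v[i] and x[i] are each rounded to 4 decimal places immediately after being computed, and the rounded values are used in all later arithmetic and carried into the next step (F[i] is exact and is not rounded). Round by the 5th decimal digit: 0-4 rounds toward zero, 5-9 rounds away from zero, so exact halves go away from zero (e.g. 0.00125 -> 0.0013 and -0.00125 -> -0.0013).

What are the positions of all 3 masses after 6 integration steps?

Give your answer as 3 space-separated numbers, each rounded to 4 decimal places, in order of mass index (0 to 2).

Step 0: x=[5.0000 7.0000 10.0000] v=[0.0000 0.0000 0.0000]
Step 1: x=[4.8125 7.0625 10.0000] v=[-0.7500 0.2500 0.0000]
Step 2: x=[4.4649 7.1680 10.0039] v=[-1.3906 0.4219 0.0156]
Step 3: x=[4.0071 7.2818 10.0181] v=[-1.8311 0.4551 0.0566]
Step 4: x=[3.5036 7.3619 10.0487] v=[-2.0142 0.3205 0.1225]
Step 5: x=[3.0222 7.3688 10.0989] v=[-1.9255 0.0276 0.2008]
Step 6: x=[2.6236 7.2747 10.1660] v=[-1.5944 -0.3765 0.2683]

Answer: 2.6236 7.2747 10.1660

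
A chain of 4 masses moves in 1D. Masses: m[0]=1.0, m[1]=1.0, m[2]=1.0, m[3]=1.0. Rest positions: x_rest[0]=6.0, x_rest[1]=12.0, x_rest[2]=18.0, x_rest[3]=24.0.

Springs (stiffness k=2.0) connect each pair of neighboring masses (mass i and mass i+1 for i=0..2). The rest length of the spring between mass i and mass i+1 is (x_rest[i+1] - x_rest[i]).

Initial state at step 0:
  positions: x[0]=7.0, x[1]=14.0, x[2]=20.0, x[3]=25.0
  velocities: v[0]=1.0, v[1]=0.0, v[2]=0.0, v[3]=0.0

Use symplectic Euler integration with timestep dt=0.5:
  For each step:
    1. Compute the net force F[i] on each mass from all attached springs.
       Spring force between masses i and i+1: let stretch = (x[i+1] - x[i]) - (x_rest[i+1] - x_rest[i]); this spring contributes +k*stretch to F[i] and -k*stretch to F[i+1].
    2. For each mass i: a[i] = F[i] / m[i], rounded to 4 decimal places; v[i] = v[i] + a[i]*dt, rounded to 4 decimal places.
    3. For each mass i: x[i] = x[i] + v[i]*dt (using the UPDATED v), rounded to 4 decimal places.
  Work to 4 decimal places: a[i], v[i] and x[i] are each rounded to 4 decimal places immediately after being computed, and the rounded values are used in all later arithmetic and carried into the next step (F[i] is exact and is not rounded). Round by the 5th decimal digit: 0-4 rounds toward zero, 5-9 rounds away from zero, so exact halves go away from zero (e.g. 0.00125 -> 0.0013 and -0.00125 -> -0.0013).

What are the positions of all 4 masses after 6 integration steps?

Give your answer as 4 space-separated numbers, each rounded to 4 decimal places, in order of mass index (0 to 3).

Answer: 7.7188 14.6563 20.8438 25.7813

Derivation:
Step 0: x=[7.0000 14.0000 20.0000 25.0000] v=[1.0000 0.0000 0.0000 0.0000]
Step 1: x=[8.0000 13.5000 19.5000 25.5000] v=[2.0000 -1.0000 -1.0000 1.0000]
Step 2: x=[8.7500 13.2500 19.0000 26.0000] v=[1.5000 -0.5000 -1.0000 1.0000]
Step 3: x=[8.7500 13.6250 19.1250 26.0000] v=[0.0000 0.7500 0.2500 0.0000]
Step 4: x=[8.1875 14.3125 19.9375 25.5625] v=[-1.1250 1.3750 1.6250 -0.8750]
Step 5: x=[7.6875 14.7500 20.7500 25.3125] v=[-1.0000 0.8750 1.6250 -0.5000]
Step 6: x=[7.7188 14.6563 20.8438 25.7813] v=[0.0625 -0.1875 0.1875 0.9375]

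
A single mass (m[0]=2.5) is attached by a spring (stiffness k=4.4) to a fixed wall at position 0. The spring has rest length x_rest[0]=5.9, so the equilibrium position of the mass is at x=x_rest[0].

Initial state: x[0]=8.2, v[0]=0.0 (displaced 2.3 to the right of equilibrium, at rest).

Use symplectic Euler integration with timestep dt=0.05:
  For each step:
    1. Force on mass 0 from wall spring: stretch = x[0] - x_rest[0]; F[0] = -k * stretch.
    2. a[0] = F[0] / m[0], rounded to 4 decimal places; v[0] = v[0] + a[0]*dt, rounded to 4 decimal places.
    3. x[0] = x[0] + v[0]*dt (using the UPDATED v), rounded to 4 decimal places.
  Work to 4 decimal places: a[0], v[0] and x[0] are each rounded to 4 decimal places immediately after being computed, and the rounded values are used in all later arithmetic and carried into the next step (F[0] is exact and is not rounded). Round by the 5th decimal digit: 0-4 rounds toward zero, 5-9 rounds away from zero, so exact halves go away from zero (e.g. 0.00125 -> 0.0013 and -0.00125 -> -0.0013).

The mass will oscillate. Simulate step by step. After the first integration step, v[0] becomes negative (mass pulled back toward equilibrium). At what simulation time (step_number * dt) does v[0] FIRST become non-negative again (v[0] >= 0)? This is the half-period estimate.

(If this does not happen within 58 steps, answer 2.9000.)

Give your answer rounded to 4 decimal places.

Step 0: x=[8.2000] v=[0.0000]
Step 1: x=[8.1899] v=[-0.2024]
Step 2: x=[8.1697] v=[-0.4039]
Step 3: x=[8.1395] v=[-0.6036]
Step 4: x=[8.0995] v=[-0.8007]
Step 5: x=[8.0498] v=[-0.9943]
Step 6: x=[7.9906] v=[-1.1835]
Step 7: x=[7.9222] v=[-1.3675]
Step 8: x=[7.8449] v=[-1.5455]
Step 9: x=[7.7591] v=[-1.7167]
Step 10: x=[7.6651] v=[-1.8803]
Step 11: x=[7.5633] v=[-2.0356]
Step 12: x=[7.4542] v=[-2.1820]
Step 13: x=[7.3383] v=[-2.3188]
Step 14: x=[7.2160] v=[-2.4454]
Step 15: x=[7.0879] v=[-2.5612]
Step 16: x=[6.9546] v=[-2.6657]
Step 17: x=[6.8167] v=[-2.7585]
Step 18: x=[6.6747] v=[-2.8392]
Step 19: x=[6.5293] v=[-2.9074]
Step 20: x=[6.3812] v=[-2.9628]
Step 21: x=[6.2309] v=[-3.0051]
Step 22: x=[6.0792] v=[-3.0342]
Step 23: x=[5.9267] v=[-3.0500]
Step 24: x=[5.7741] v=[-3.0524]
Step 25: x=[5.6220] v=[-3.0413]
Step 26: x=[5.4712] v=[-3.0168]
Step 27: x=[5.3222] v=[-2.9791]
Step 28: x=[5.1758] v=[-2.9283]
Step 29: x=[5.0326] v=[-2.8646]
Step 30: x=[4.8932] v=[-2.7883]
Step 31: x=[4.7582] v=[-2.6997]
Step 32: x=[4.6282] v=[-2.5992]
Step 33: x=[4.5038] v=[-2.4873]
Step 34: x=[4.3856] v=[-2.3644]
Step 35: x=[4.2740] v=[-2.2311]
Step 36: x=[4.1696] v=[-2.0880]
Step 37: x=[4.0728] v=[-1.9357]
Step 38: x=[3.9841] v=[-1.7749]
Step 39: x=[3.9038] v=[-1.6063]
Step 40: x=[3.8323] v=[-1.4306]
Step 41: x=[3.7699] v=[-1.2486]
Step 42: x=[3.7168] v=[-1.0612]
Step 43: x=[3.6733] v=[-0.8691]
Step 44: x=[3.6396] v=[-0.6732]
Step 45: x=[3.6159] v=[-0.4743]
Step 46: x=[3.6022] v=[-0.2733]
Step 47: x=[3.5986] v=[-0.0711]
Step 48: x=[3.6052] v=[0.1314]
First v>=0 after going negative at step 48, time=2.4000

Answer: 2.4000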